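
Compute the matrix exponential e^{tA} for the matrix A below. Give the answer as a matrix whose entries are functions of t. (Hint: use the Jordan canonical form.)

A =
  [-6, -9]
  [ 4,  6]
e^{tA} =
  [1 - 6*t, -9*t]
  [4*t, 6*t + 1]

Strategy: write A = P · J · P⁻¹ where J is a Jordan canonical form, so e^{tA} = P · e^{tJ} · P⁻¹, and e^{tJ} can be computed block-by-block.

A has Jordan form
J =
  [0, 1]
  [0, 0]
(up to reordering of blocks).

Per-block formulas:
  For a 2×2 Jordan block J_2(0): exp(t · J_2(0)) = e^(0t)·(I + t·N), where N is the 2×2 nilpotent shift.

After assembling e^{tJ} and conjugating by P, we get:

e^{tA} =
  [1 - 6*t, -9*t]
  [4*t, 6*t + 1]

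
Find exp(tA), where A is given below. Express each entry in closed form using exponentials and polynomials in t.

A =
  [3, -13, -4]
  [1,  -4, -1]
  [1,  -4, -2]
e^{tA} =
  [-t^2*exp(-t)/2 + 4*t*exp(-t) + exp(-t), 3*t^2*exp(-t)/2 - 13*t*exp(-t), t^2*exp(-t)/2 - 4*t*exp(-t)]
  [t*exp(-t), -3*t*exp(-t) + exp(-t), -t*exp(-t)]
  [-t^2*exp(-t)/2 + t*exp(-t), 3*t^2*exp(-t)/2 - 4*t*exp(-t), t^2*exp(-t)/2 - t*exp(-t) + exp(-t)]

Strategy: write A = P · J · P⁻¹ where J is a Jordan canonical form, so e^{tA} = P · e^{tJ} · P⁻¹, and e^{tJ} can be computed block-by-block.

A has Jordan form
J =
  [-1,  1,  0]
  [ 0, -1,  1]
  [ 0,  0, -1]
(up to reordering of blocks).

Per-block formulas:
  For a 3×3 Jordan block J_3(-1): exp(t · J_3(-1)) = e^(-1t)·(I + t·N + (t^2/2)·N^2), where N is the 3×3 nilpotent shift.

After assembling e^{tJ} and conjugating by P, we get:

e^{tA} =
  [-t^2*exp(-t)/2 + 4*t*exp(-t) + exp(-t), 3*t^2*exp(-t)/2 - 13*t*exp(-t), t^2*exp(-t)/2 - 4*t*exp(-t)]
  [t*exp(-t), -3*t*exp(-t) + exp(-t), -t*exp(-t)]
  [-t^2*exp(-t)/2 + t*exp(-t), 3*t^2*exp(-t)/2 - 4*t*exp(-t), t^2*exp(-t)/2 - t*exp(-t) + exp(-t)]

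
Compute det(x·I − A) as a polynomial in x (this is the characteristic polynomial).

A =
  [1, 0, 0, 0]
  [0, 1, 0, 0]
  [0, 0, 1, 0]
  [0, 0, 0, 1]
x^4 - 4*x^3 + 6*x^2 - 4*x + 1

Expanding det(x·I − A) (e.g. by cofactor expansion or by noting that A is similar to its Jordan form J, which has the same characteristic polynomial as A) gives
  χ_A(x) = x^4 - 4*x^3 + 6*x^2 - 4*x + 1
which factors as (x - 1)^4. The eigenvalues (with algebraic multiplicities) are λ = 1 with multiplicity 4.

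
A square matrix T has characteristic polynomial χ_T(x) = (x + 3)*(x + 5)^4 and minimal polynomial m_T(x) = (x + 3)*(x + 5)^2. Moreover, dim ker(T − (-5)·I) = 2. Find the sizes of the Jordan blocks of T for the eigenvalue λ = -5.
Block sizes for λ = -5: [2, 2]

Step 1 — from the characteristic polynomial, algebraic multiplicity of λ = -5 is 4. From dim ker(T − (-5)·I) = 2, there are exactly 2 Jordan blocks for λ = -5.
Step 2 — from the minimal polynomial, the factor (x + 5)^2 tells us the largest block for λ = -5 has size 2.
Step 3 — with total size 4, 2 blocks, and largest block 2, the block sizes (in nonincreasing order) are [2, 2].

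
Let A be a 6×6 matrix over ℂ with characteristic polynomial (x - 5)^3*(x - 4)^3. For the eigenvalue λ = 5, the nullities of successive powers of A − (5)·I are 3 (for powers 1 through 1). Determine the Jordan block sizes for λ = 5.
Block sizes for λ = 5: [1, 1, 1]

From the dimensions of kernels of powers, the number of Jordan blocks of size at least j is d_j − d_{j−1} where d_j = dim ker(N^j) (with d_0 = 0). Computing the differences gives [3].
The number of blocks of size exactly k is (#blocks of size ≥ k) − (#blocks of size ≥ k + 1), so the partition is: 3 block(s) of size 1.
In nonincreasing order the block sizes are [1, 1, 1].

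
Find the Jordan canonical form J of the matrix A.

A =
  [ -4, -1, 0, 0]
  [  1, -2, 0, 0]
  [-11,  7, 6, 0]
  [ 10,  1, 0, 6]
J_2(-3) ⊕ J_1(6) ⊕ J_1(6)

The characteristic polynomial is
  det(x·I − A) = x^4 - 6*x^3 - 27*x^2 + 108*x + 324 = (x - 6)^2*(x + 3)^2

Eigenvalues and multiplicities (the geometric multiplicity of λ is n − rank(A − λI), which equals the number of Jordan blocks for λ):
  λ = -3: algebraic multiplicity = 2, geometric multiplicity = 1
  λ = 6: algebraic multiplicity = 2, geometric multiplicity = 2

Determining the block sizes for each eigenvalue:
  λ = -3: one block (gm = 1), so the single block has size am = 2 → block sizes [2]
  λ = 6: gm = am = 2, so every block has size 1 → block sizes [1, 1]

Assembling the blocks gives a Jordan form
J =
  [-3,  1, 0, 0]
  [ 0, -3, 0, 0]
  [ 0,  0, 6, 0]
  [ 0,  0, 0, 6]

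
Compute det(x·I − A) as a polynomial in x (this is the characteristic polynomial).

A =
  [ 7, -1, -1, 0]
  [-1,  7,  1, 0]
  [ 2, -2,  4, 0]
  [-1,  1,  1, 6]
x^4 - 24*x^3 + 216*x^2 - 864*x + 1296

Expanding det(x·I − A) (e.g. by cofactor expansion or by noting that A is similar to its Jordan form J, which has the same characteristic polynomial as A) gives
  χ_A(x) = x^4 - 24*x^3 + 216*x^2 - 864*x + 1296
which factors as (x - 6)^4. The eigenvalues (with algebraic multiplicities) are λ = 6 with multiplicity 4.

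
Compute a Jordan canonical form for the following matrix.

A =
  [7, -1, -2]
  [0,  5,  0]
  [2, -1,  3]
J_2(5) ⊕ J_1(5)

The characteristic polynomial is
  det(x·I − A) = x^3 - 15*x^2 + 75*x - 125 = (x - 5)^3

Eigenvalues and multiplicities (the geometric multiplicity of λ is n − rank(A − λI), which equals the number of Jordan blocks for λ):
  λ = 5: algebraic multiplicity = 3, geometric multiplicity = 2

Determining the block sizes for each eigenvalue:
  λ = 5: 2 blocks summing to 3 forces exactly one block of size 2 and the rest size 1 → block sizes [2, 1]

Assembling the blocks gives a Jordan form
J =
  [5, 1, 0]
  [0, 5, 0]
  [0, 0, 5]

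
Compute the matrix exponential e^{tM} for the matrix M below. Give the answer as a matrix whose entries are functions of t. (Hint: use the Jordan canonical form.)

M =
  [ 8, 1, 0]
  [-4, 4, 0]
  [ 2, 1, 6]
e^{tM} =
  [2*t*exp(6*t) + exp(6*t), t*exp(6*t), 0]
  [-4*t*exp(6*t), -2*t*exp(6*t) + exp(6*t), 0]
  [2*t*exp(6*t), t*exp(6*t), exp(6*t)]

Strategy: write M = P · J · P⁻¹ where J is a Jordan canonical form, so e^{tM} = P · e^{tJ} · P⁻¹, and e^{tJ} can be computed block-by-block.

M has Jordan form
J =
  [6, 1, 0]
  [0, 6, 0]
  [0, 0, 6]
(up to reordering of blocks).

Per-block formulas:
  For a 2×2 Jordan block J_2(6): exp(t · J_2(6)) = e^(6t)·(I + t·N), where N is the 2×2 nilpotent shift.
  For a 1×1 block at λ = 6: exp(t · [6]) = [e^(6t)].

After assembling e^{tJ} and conjugating by P, we get:

e^{tM} =
  [2*t*exp(6*t) + exp(6*t), t*exp(6*t), 0]
  [-4*t*exp(6*t), -2*t*exp(6*t) + exp(6*t), 0]
  [2*t*exp(6*t), t*exp(6*t), exp(6*t)]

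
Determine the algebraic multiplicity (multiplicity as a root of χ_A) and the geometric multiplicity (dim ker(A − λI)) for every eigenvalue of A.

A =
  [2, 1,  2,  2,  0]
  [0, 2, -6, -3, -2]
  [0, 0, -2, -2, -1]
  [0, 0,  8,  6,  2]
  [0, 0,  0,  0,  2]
λ = 2: alg = 5, geom = 2

Step 1 — factor the characteristic polynomial to read off the algebraic multiplicities:
  χ_A(x) = (x - 2)^5

Step 2 — compute geometric multiplicities via the rank-nullity identity g(λ) = n − rank(A − λI):
  rank(A − (2)·I) = 3, so dim ker(A − (2)·I) = n − 3 = 2

Summary:
  λ = 2: algebraic multiplicity = 5, geometric multiplicity = 2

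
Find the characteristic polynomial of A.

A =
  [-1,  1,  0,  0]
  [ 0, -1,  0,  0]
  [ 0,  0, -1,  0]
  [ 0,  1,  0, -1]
x^4 + 4*x^3 + 6*x^2 + 4*x + 1

Expanding det(x·I − A) (e.g. by cofactor expansion or by noting that A is similar to its Jordan form J, which has the same characteristic polynomial as A) gives
  χ_A(x) = x^4 + 4*x^3 + 6*x^2 + 4*x + 1
which factors as (x + 1)^4. The eigenvalues (with algebraic multiplicities) are λ = -1 with multiplicity 4.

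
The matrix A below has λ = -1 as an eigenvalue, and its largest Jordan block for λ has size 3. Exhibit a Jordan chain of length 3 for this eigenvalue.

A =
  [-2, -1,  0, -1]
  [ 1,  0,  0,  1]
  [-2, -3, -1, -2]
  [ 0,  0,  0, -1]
A Jordan chain for λ = -1 of length 3:
v_1 = (0, 0, -1, 0)ᵀ
v_2 = (-1, 1, -2, 0)ᵀ
v_3 = (1, 0, 0, 0)ᵀ

Let N = A − (-1)·I. We want v_3 with N^3 v_3 = 0 but N^2 v_3 ≠ 0; then v_{j-1} := N · v_j for j = 3, …, 2.

Pick v_3 = (1, 0, 0, 0)ᵀ.
Then v_2 = N · v_3 = (-1, 1, -2, 0)ᵀ.
Then v_1 = N · v_2 = (0, 0, -1, 0)ᵀ.

Sanity check: (A − (-1)·I) v_1 = (0, 0, 0, 0)ᵀ = 0. ✓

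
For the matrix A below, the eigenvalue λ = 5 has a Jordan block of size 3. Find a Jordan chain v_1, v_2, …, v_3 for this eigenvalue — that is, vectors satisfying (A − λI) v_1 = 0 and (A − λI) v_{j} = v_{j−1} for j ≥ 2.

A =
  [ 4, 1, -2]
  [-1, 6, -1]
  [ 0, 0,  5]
A Jordan chain for λ = 5 of length 3:
v_1 = (1, 1, 0)ᵀ
v_2 = (-2, -1, 0)ᵀ
v_3 = (0, 0, 1)ᵀ

Let N = A − (5)·I. We want v_3 with N^3 v_3 = 0 but N^2 v_3 ≠ 0; then v_{j-1} := N · v_j for j = 3, …, 2.

Pick v_3 = (0, 0, 1)ᵀ.
Then v_2 = N · v_3 = (-2, -1, 0)ᵀ.
Then v_1 = N · v_2 = (1, 1, 0)ᵀ.

Sanity check: (A − (5)·I) v_1 = (0, 0, 0)ᵀ = 0. ✓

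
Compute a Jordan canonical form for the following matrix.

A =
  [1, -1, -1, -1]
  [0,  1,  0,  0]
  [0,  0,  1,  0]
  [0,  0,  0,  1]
J_2(1) ⊕ J_1(1) ⊕ J_1(1)

The characteristic polynomial is
  det(x·I − A) = x^4 - 4*x^3 + 6*x^2 - 4*x + 1 = (x - 1)^4

Eigenvalues and multiplicities (the geometric multiplicity of λ is n − rank(A − λI), which equals the number of Jordan blocks for λ):
  λ = 1: algebraic multiplicity = 4, geometric multiplicity = 3

Determining the block sizes for each eigenvalue:
  λ = 1: 3 blocks summing to 4 forces exactly one block of size 2 and the rest size 1 → block sizes [2, 1, 1]

Assembling the blocks gives a Jordan form
J =
  [1, 1, 0, 0]
  [0, 1, 0, 0]
  [0, 0, 1, 0]
  [0, 0, 0, 1]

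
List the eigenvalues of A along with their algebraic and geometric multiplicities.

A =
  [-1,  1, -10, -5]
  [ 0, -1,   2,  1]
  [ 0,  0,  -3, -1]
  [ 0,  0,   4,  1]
λ = -1: alg = 4, geom = 2

Step 1 — factor the characteristic polynomial to read off the algebraic multiplicities:
  χ_A(x) = (x + 1)^4

Step 2 — compute geometric multiplicities via the rank-nullity identity g(λ) = n − rank(A − λI):
  rank(A − (-1)·I) = 2, so dim ker(A − (-1)·I) = n − 2 = 2

Summary:
  λ = -1: algebraic multiplicity = 4, geometric multiplicity = 2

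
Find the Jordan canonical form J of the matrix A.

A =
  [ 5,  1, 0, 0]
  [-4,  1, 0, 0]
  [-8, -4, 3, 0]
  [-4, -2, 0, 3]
J_2(3) ⊕ J_1(3) ⊕ J_1(3)

The characteristic polynomial is
  det(x·I − A) = x^4 - 12*x^3 + 54*x^2 - 108*x + 81 = (x - 3)^4

Eigenvalues and multiplicities (the geometric multiplicity of λ is n − rank(A − λI), which equals the number of Jordan blocks for λ):
  λ = 3: algebraic multiplicity = 4, geometric multiplicity = 3

Determining the block sizes for each eigenvalue:
  λ = 3: 3 blocks summing to 4 forces exactly one block of size 2 and the rest size 1 → block sizes [2, 1, 1]

Assembling the blocks gives a Jordan form
J =
  [3, 1, 0, 0]
  [0, 3, 0, 0]
  [0, 0, 3, 0]
  [0, 0, 0, 3]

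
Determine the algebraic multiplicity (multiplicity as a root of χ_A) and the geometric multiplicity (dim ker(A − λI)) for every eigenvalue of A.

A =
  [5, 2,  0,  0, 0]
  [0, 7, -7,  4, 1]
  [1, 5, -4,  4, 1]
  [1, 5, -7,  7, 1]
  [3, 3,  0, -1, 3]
λ = 3: alg = 2, geom = 2; λ = 4: alg = 3, geom = 1

Step 1 — factor the characteristic polynomial to read off the algebraic multiplicities:
  χ_A(x) = (x - 4)^3*(x - 3)^2

Step 2 — compute geometric multiplicities via the rank-nullity identity g(λ) = n − rank(A − λI):
  rank(A − (3)·I) = 3, so dim ker(A − (3)·I) = n − 3 = 2
  rank(A − (4)·I) = 4, so dim ker(A − (4)·I) = n − 4 = 1

Summary:
  λ = 3: algebraic multiplicity = 2, geometric multiplicity = 2
  λ = 4: algebraic multiplicity = 3, geometric multiplicity = 1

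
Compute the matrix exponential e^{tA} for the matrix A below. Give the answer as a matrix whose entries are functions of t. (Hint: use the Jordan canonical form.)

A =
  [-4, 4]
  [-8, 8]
e^{tA} =
  [2 - exp(4*t), exp(4*t) - 1]
  [2 - 2*exp(4*t), 2*exp(4*t) - 1]

Strategy: write A = P · J · P⁻¹ where J is a Jordan canonical form, so e^{tA} = P · e^{tJ} · P⁻¹, and e^{tJ} can be computed block-by-block.

A has Jordan form
J =
  [0, 0]
  [0, 4]
(up to reordering of blocks).

Per-block formulas:
  For a 1×1 block at λ = 0: exp(t · [0]) = [e^(0t)].
  For a 1×1 block at λ = 4: exp(t · [4]) = [e^(4t)].

After assembling e^{tJ} and conjugating by P, we get:

e^{tA} =
  [2 - exp(4*t), exp(4*t) - 1]
  [2 - 2*exp(4*t), 2*exp(4*t) - 1]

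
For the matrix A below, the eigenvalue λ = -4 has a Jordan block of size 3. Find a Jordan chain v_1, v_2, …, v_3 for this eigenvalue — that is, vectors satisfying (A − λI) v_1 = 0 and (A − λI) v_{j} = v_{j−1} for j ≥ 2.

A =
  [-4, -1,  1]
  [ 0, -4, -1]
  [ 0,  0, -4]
A Jordan chain for λ = -4 of length 3:
v_1 = (1, 0, 0)ᵀ
v_2 = (1, -1, 0)ᵀ
v_3 = (0, 0, 1)ᵀ

Let N = A − (-4)·I. We want v_3 with N^3 v_3 = 0 but N^2 v_3 ≠ 0; then v_{j-1} := N · v_j for j = 3, …, 2.

Pick v_3 = (0, 0, 1)ᵀ.
Then v_2 = N · v_3 = (1, -1, 0)ᵀ.
Then v_1 = N · v_2 = (1, 0, 0)ᵀ.

Sanity check: (A − (-4)·I) v_1 = (0, 0, 0)ᵀ = 0. ✓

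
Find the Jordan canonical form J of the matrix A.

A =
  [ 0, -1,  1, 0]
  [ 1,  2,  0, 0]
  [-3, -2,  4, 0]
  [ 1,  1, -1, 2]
J_3(2) ⊕ J_1(2)

The characteristic polynomial is
  det(x·I − A) = x^4 - 8*x^3 + 24*x^2 - 32*x + 16 = (x - 2)^4

Eigenvalues and multiplicities (the geometric multiplicity of λ is n − rank(A − λI), which equals the number of Jordan blocks for λ):
  λ = 2: algebraic multiplicity = 4, geometric multiplicity = 2

Determining the block sizes for each eigenvalue:
  λ = 2: with am = 4 and gm = 2, the partition is not yet determined (e.g. several partitions of 4 into 2 parts exist). Let N = A − (2)·I. Computing rank(N^1) = 2, rank(N^2) = 1, rank(N^3) = 0; the number of blocks of size ≥ j is rank(N^{j−1}) − rank(N^j), giving [2, 1, 1]. So we have 1 block(s) of size 3, 1 block(s) of size 1 → block sizes [3, 1]

Assembling the blocks gives a Jordan form
J =
  [2, 1, 0, 0]
  [0, 2, 1, 0]
  [0, 0, 2, 0]
  [0, 0, 0, 2]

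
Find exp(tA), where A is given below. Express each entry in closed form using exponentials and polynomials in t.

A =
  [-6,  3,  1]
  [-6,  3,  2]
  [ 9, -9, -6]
e^{tA} =
  [-3*t*exp(-3*t) + exp(-3*t), 3*t*exp(-3*t), t*exp(-3*t)]
  [-6*t*exp(-3*t), 6*t*exp(-3*t) + exp(-3*t), 2*t*exp(-3*t)]
  [9*t*exp(-3*t), -9*t*exp(-3*t), -3*t*exp(-3*t) + exp(-3*t)]

Strategy: write A = P · J · P⁻¹ where J is a Jordan canonical form, so e^{tA} = P · e^{tJ} · P⁻¹, and e^{tJ} can be computed block-by-block.

A has Jordan form
J =
  [-3,  1,  0]
  [ 0, -3,  0]
  [ 0,  0, -3]
(up to reordering of blocks).

Per-block formulas:
  For a 1×1 block at λ = -3: exp(t · [-3]) = [e^(-3t)].
  For a 2×2 Jordan block J_2(-3): exp(t · J_2(-3)) = e^(-3t)·(I + t·N), where N is the 2×2 nilpotent shift.

After assembling e^{tJ} and conjugating by P, we get:

e^{tA} =
  [-3*t*exp(-3*t) + exp(-3*t), 3*t*exp(-3*t), t*exp(-3*t)]
  [-6*t*exp(-3*t), 6*t*exp(-3*t) + exp(-3*t), 2*t*exp(-3*t)]
  [9*t*exp(-3*t), -9*t*exp(-3*t), -3*t*exp(-3*t) + exp(-3*t)]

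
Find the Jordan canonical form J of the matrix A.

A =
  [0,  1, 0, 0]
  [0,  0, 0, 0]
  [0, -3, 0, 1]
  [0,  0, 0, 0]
J_2(0) ⊕ J_2(0)

The characteristic polynomial is
  det(x·I − A) = x^4

Eigenvalues and multiplicities (the geometric multiplicity of λ is n − rank(A − λI), which equals the number of Jordan blocks for λ):
  λ = 0: algebraic multiplicity = 4, geometric multiplicity = 2

Determining the block sizes for each eigenvalue:
  λ = 0: with am = 4 and gm = 2, the partition is not yet determined (e.g. several partitions of 4 into 2 parts exist). Let N = A − (0)·I. Computing rank(N^1) = 2, rank(N^2) = 0; the number of blocks of size ≥ j is rank(N^{j−1}) − rank(N^j), giving [2, 2]. So we have 2 block(s) of size 2 → block sizes [2, 2]

Assembling the blocks gives a Jordan form
J =
  [0, 1, 0, 0]
  [0, 0, 0, 0]
  [0, 0, 0, 1]
  [0, 0, 0, 0]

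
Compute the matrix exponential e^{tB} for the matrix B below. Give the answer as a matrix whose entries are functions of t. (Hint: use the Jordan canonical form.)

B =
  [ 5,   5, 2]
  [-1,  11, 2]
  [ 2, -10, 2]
e^{tB} =
  [-t*exp(6*t) + exp(6*t), 5*t*exp(6*t), 2*t*exp(6*t)]
  [-t*exp(6*t), 5*t*exp(6*t) + exp(6*t), 2*t*exp(6*t)]
  [2*t*exp(6*t), -10*t*exp(6*t), -4*t*exp(6*t) + exp(6*t)]

Strategy: write B = P · J · P⁻¹ where J is a Jordan canonical form, so e^{tB} = P · e^{tJ} · P⁻¹, and e^{tJ} can be computed block-by-block.

B has Jordan form
J =
  [6, 1, 0]
  [0, 6, 0]
  [0, 0, 6]
(up to reordering of blocks).

Per-block formulas:
  For a 2×2 Jordan block J_2(6): exp(t · J_2(6)) = e^(6t)·(I + t·N), where N is the 2×2 nilpotent shift.
  For a 1×1 block at λ = 6: exp(t · [6]) = [e^(6t)].

After assembling e^{tJ} and conjugating by P, we get:

e^{tB} =
  [-t*exp(6*t) + exp(6*t), 5*t*exp(6*t), 2*t*exp(6*t)]
  [-t*exp(6*t), 5*t*exp(6*t) + exp(6*t), 2*t*exp(6*t)]
  [2*t*exp(6*t), -10*t*exp(6*t), -4*t*exp(6*t) + exp(6*t)]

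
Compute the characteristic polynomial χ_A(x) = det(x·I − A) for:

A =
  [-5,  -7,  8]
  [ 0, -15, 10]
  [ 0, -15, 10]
x^3 + 10*x^2 + 25*x

Expanding det(x·I − A) (e.g. by cofactor expansion or by noting that A is similar to its Jordan form J, which has the same characteristic polynomial as A) gives
  χ_A(x) = x^3 + 10*x^2 + 25*x
which factors as x*(x + 5)^2. The eigenvalues (with algebraic multiplicities) are λ = -5 with multiplicity 2, λ = 0 with multiplicity 1.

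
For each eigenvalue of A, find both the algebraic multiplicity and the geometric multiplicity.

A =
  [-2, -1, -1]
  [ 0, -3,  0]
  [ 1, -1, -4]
λ = -3: alg = 3, geom = 2

Step 1 — factor the characteristic polynomial to read off the algebraic multiplicities:
  χ_A(x) = (x + 3)^3

Step 2 — compute geometric multiplicities via the rank-nullity identity g(λ) = n − rank(A − λI):
  rank(A − (-3)·I) = 1, so dim ker(A − (-3)·I) = n − 1 = 2

Summary:
  λ = -3: algebraic multiplicity = 3, geometric multiplicity = 2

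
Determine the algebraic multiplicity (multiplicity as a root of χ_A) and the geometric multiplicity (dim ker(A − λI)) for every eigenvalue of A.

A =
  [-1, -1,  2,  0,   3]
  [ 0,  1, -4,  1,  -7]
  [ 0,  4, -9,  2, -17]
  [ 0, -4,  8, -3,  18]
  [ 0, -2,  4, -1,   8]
λ = -1: alg = 4, geom = 2; λ = 0: alg = 1, geom = 1

Step 1 — factor the characteristic polynomial to read off the algebraic multiplicities:
  χ_A(x) = x*(x + 1)^4

Step 2 — compute geometric multiplicities via the rank-nullity identity g(λ) = n − rank(A − λI):
  rank(A − (-1)·I) = 3, so dim ker(A − (-1)·I) = n − 3 = 2
  rank(A − (0)·I) = 4, so dim ker(A − (0)·I) = n − 4 = 1

Summary:
  λ = -1: algebraic multiplicity = 4, geometric multiplicity = 2
  λ = 0: algebraic multiplicity = 1, geometric multiplicity = 1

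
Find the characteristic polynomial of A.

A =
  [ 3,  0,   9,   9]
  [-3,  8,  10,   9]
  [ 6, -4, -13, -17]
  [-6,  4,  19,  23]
x^4 - 21*x^3 + 162*x^2 - 540*x + 648

Expanding det(x·I − A) (e.g. by cofactor expansion or by noting that A is similar to its Jordan form J, which has the same characteristic polynomial as A) gives
  χ_A(x) = x^4 - 21*x^3 + 162*x^2 - 540*x + 648
which factors as (x - 6)^3*(x - 3). The eigenvalues (with algebraic multiplicities) are λ = 3 with multiplicity 1, λ = 6 with multiplicity 3.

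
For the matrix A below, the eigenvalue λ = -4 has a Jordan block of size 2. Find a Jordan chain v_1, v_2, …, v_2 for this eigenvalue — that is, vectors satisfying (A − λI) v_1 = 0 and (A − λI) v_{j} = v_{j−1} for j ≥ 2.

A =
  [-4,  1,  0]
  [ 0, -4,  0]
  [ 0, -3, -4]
A Jordan chain for λ = -4 of length 2:
v_1 = (1, 0, -3)ᵀ
v_2 = (0, 1, 0)ᵀ

Let N = A − (-4)·I. We want v_2 with N^2 v_2 = 0 but N^1 v_2 ≠ 0; then v_{j-1} := N · v_j for j = 2, …, 2.

Pick v_2 = (0, 1, 0)ᵀ.
Then v_1 = N · v_2 = (1, 0, -3)ᵀ.

Sanity check: (A − (-4)·I) v_1 = (0, 0, 0)ᵀ = 0. ✓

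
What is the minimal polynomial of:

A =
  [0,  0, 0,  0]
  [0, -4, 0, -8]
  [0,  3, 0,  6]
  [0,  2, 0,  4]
x^2

The characteristic polynomial is χ_A(x) = x^4, so the eigenvalues are known. The minimal polynomial is
  m_A(x) = Π_λ (x − λ)^{k_λ}
where k_λ is the size of the *largest* Jordan block for λ (equivalently, the smallest k with (A − λI)^k v = 0 for every generalised eigenvector v of λ).

  λ = 0: largest Jordan block has size 2, contributing (x − 0)^2

So m_A(x) = x^2 = x^2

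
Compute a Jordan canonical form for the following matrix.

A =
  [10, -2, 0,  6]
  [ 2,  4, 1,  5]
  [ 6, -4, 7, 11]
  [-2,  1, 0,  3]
J_3(6) ⊕ J_1(6)

The characteristic polynomial is
  det(x·I − A) = x^4 - 24*x^3 + 216*x^2 - 864*x + 1296 = (x - 6)^4

Eigenvalues and multiplicities (the geometric multiplicity of λ is n − rank(A − λI), which equals the number of Jordan blocks for λ):
  λ = 6: algebraic multiplicity = 4, geometric multiplicity = 2

Determining the block sizes for each eigenvalue:
  λ = 6: with am = 4 and gm = 2, the partition is not yet determined (e.g. several partitions of 4 into 2 parts exist). Let N = A − (6)·I. Computing rank(N^1) = 2, rank(N^2) = 1, rank(N^3) = 0; the number of blocks of size ≥ j is rank(N^{j−1}) − rank(N^j), giving [2, 1, 1]. So we have 1 block(s) of size 3, 1 block(s) of size 1 → block sizes [3, 1]

Assembling the blocks gives a Jordan form
J =
  [6, 1, 0, 0]
  [0, 6, 1, 0]
  [0, 0, 6, 0]
  [0, 0, 0, 6]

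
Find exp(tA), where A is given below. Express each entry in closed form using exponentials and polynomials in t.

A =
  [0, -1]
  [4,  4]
e^{tA} =
  [-2*t*exp(2*t) + exp(2*t), -t*exp(2*t)]
  [4*t*exp(2*t), 2*t*exp(2*t) + exp(2*t)]

Strategy: write A = P · J · P⁻¹ where J is a Jordan canonical form, so e^{tA} = P · e^{tJ} · P⁻¹, and e^{tJ} can be computed block-by-block.

A has Jordan form
J =
  [2, 1]
  [0, 2]
(up to reordering of blocks).

Per-block formulas:
  For a 2×2 Jordan block J_2(2): exp(t · J_2(2)) = e^(2t)·(I + t·N), where N is the 2×2 nilpotent shift.

After assembling e^{tJ} and conjugating by P, we get:

e^{tA} =
  [-2*t*exp(2*t) + exp(2*t), -t*exp(2*t)]
  [4*t*exp(2*t), 2*t*exp(2*t) + exp(2*t)]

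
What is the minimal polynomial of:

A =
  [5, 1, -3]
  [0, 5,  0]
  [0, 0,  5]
x^2 - 10*x + 25

The characteristic polynomial is χ_A(x) = (x - 5)^3, so the eigenvalues are known. The minimal polynomial is
  m_A(x) = Π_λ (x − λ)^{k_λ}
where k_λ is the size of the *largest* Jordan block for λ (equivalently, the smallest k with (A − λI)^k v = 0 for every generalised eigenvector v of λ).

  λ = 5: largest Jordan block has size 2, contributing (x − 5)^2

So m_A(x) = (x - 5)^2 = x^2 - 10*x + 25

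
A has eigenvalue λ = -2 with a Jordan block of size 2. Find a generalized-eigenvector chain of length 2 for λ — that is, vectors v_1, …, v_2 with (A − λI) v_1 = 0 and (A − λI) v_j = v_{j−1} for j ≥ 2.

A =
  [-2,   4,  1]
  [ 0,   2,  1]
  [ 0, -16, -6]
A Jordan chain for λ = -2 of length 2:
v_1 = (4, 4, -16)ᵀ
v_2 = (0, 1, 0)ᵀ

Let N = A − (-2)·I. We want v_2 with N^2 v_2 = 0 but N^1 v_2 ≠ 0; then v_{j-1} := N · v_j for j = 2, …, 2.

Pick v_2 = (0, 1, 0)ᵀ.
Then v_1 = N · v_2 = (4, 4, -16)ᵀ.

Sanity check: (A − (-2)·I) v_1 = (0, 0, 0)ᵀ = 0. ✓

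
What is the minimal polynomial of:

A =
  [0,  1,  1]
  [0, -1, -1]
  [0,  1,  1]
x^2

The characteristic polynomial is χ_A(x) = x^3, so the eigenvalues are known. The minimal polynomial is
  m_A(x) = Π_λ (x − λ)^{k_λ}
where k_λ is the size of the *largest* Jordan block for λ (equivalently, the smallest k with (A − λI)^k v = 0 for every generalised eigenvector v of λ).

  λ = 0: largest Jordan block has size 2, contributing (x − 0)^2

So m_A(x) = x^2 = x^2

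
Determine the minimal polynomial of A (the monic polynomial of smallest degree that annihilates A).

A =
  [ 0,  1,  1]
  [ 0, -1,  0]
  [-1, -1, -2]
x^2 + 2*x + 1

The characteristic polynomial is χ_A(x) = (x + 1)^3, so the eigenvalues are known. The minimal polynomial is
  m_A(x) = Π_λ (x − λ)^{k_λ}
where k_λ is the size of the *largest* Jordan block for λ (equivalently, the smallest k with (A − λI)^k v = 0 for every generalised eigenvector v of λ).

  λ = -1: largest Jordan block has size 2, contributing (x + 1)^2

So m_A(x) = (x + 1)^2 = x^2 + 2*x + 1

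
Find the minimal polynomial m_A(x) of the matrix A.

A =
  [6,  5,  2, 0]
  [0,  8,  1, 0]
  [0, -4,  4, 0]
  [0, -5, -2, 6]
x^3 - 18*x^2 + 108*x - 216

The characteristic polynomial is χ_A(x) = (x - 6)^4, so the eigenvalues are known. The minimal polynomial is
  m_A(x) = Π_λ (x − λ)^{k_λ}
where k_λ is the size of the *largest* Jordan block for λ (equivalently, the smallest k with (A − λI)^k v = 0 for every generalised eigenvector v of λ).

  λ = 6: largest Jordan block has size 3, contributing (x − 6)^3

So m_A(x) = (x - 6)^3 = x^3 - 18*x^2 + 108*x - 216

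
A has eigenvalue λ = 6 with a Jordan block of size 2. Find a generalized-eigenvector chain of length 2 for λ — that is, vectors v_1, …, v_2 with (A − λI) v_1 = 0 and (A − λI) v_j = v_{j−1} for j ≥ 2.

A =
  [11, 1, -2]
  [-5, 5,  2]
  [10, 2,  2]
A Jordan chain for λ = 6 of length 2:
v_1 = (5, -5, 10)ᵀ
v_2 = (1, 0, 0)ᵀ

Let N = A − (6)·I. We want v_2 with N^2 v_2 = 0 but N^1 v_2 ≠ 0; then v_{j-1} := N · v_j for j = 2, …, 2.

Pick v_2 = (1, 0, 0)ᵀ.
Then v_1 = N · v_2 = (5, -5, 10)ᵀ.

Sanity check: (A − (6)·I) v_1 = (0, 0, 0)ᵀ = 0. ✓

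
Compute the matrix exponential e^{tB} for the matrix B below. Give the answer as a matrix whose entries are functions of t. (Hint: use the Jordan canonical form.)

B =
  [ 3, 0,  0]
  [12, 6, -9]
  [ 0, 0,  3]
e^{tB} =
  [exp(3*t), 0, 0]
  [4*exp(6*t) - 4*exp(3*t), exp(6*t), -3*exp(6*t) + 3*exp(3*t)]
  [0, 0, exp(3*t)]

Strategy: write B = P · J · P⁻¹ where J is a Jordan canonical form, so e^{tB} = P · e^{tJ} · P⁻¹, and e^{tJ} can be computed block-by-block.

B has Jordan form
J =
  [3, 0, 0]
  [0, 3, 0]
  [0, 0, 6]
(up to reordering of blocks).

Per-block formulas:
  For a 1×1 block at λ = 6: exp(t · [6]) = [e^(6t)].
  For a 1×1 block at λ = 3: exp(t · [3]) = [e^(3t)].

After assembling e^{tJ} and conjugating by P, we get:

e^{tB} =
  [exp(3*t), 0, 0]
  [4*exp(6*t) - 4*exp(3*t), exp(6*t), -3*exp(6*t) + 3*exp(3*t)]
  [0, 0, exp(3*t)]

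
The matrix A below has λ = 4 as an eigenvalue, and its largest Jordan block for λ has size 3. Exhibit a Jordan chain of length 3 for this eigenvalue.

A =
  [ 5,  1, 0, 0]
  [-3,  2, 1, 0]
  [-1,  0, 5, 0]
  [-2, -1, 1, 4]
A Jordan chain for λ = 4 of length 3:
v_1 = (-2, 2, -2, 0)ᵀ
v_2 = (1, -3, -1, -2)ᵀ
v_3 = (1, 0, 0, 0)ᵀ

Let N = A − (4)·I. We want v_3 with N^3 v_3 = 0 but N^2 v_3 ≠ 0; then v_{j-1} := N · v_j for j = 3, …, 2.

Pick v_3 = (1, 0, 0, 0)ᵀ.
Then v_2 = N · v_3 = (1, -3, -1, -2)ᵀ.
Then v_1 = N · v_2 = (-2, 2, -2, 0)ᵀ.

Sanity check: (A − (4)·I) v_1 = (0, 0, 0, 0)ᵀ = 0. ✓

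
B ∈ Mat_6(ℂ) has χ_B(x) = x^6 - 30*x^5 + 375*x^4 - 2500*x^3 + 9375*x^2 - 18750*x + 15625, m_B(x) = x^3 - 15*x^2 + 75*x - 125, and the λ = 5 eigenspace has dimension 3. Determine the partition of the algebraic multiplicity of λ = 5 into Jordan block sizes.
Block sizes for λ = 5: [3, 2, 1]

Step 1 — from the characteristic polynomial, algebraic multiplicity of λ = 5 is 6. From dim ker(B − (5)·I) = 3, there are exactly 3 Jordan blocks for λ = 5.
Step 2 — from the minimal polynomial, the factor (x − 5)^3 tells us the largest block for λ = 5 has size 3.
Step 3 — with total size 6, 3 blocks, and largest block 3, the block sizes (in nonincreasing order) are [3, 2, 1].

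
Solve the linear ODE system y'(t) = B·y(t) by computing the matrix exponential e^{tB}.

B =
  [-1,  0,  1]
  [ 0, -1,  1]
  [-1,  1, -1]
e^{tB} =
  [-t^2*exp(-t)/2 + exp(-t), t^2*exp(-t)/2, t*exp(-t)]
  [-t^2*exp(-t)/2, t^2*exp(-t)/2 + exp(-t), t*exp(-t)]
  [-t*exp(-t), t*exp(-t), exp(-t)]

Strategy: write B = P · J · P⁻¹ where J is a Jordan canonical form, so e^{tB} = P · e^{tJ} · P⁻¹, and e^{tJ} can be computed block-by-block.

B has Jordan form
J =
  [-1,  1,  0]
  [ 0, -1,  1]
  [ 0,  0, -1]
(up to reordering of blocks).

Per-block formulas:
  For a 3×3 Jordan block J_3(-1): exp(t · J_3(-1)) = e^(-1t)·(I + t·N + (t^2/2)·N^2), where N is the 3×3 nilpotent shift.

After assembling e^{tJ} and conjugating by P, we get:

e^{tB} =
  [-t^2*exp(-t)/2 + exp(-t), t^2*exp(-t)/2, t*exp(-t)]
  [-t^2*exp(-t)/2, t^2*exp(-t)/2 + exp(-t), t*exp(-t)]
  [-t*exp(-t), t*exp(-t), exp(-t)]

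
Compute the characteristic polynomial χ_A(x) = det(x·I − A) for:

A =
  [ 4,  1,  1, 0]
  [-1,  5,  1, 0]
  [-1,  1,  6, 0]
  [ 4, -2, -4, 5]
x^4 - 20*x^3 + 150*x^2 - 500*x + 625

Expanding det(x·I − A) (e.g. by cofactor expansion or by noting that A is similar to its Jordan form J, which has the same characteristic polynomial as A) gives
  χ_A(x) = x^4 - 20*x^3 + 150*x^2 - 500*x + 625
which factors as (x - 5)^4. The eigenvalues (with algebraic multiplicities) are λ = 5 with multiplicity 4.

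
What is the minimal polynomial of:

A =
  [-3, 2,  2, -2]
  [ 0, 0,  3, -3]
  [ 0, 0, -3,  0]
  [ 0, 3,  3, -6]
x^2 + 6*x + 9

The characteristic polynomial is χ_A(x) = (x + 3)^4, so the eigenvalues are known. The minimal polynomial is
  m_A(x) = Π_λ (x − λ)^{k_λ}
where k_λ is the size of the *largest* Jordan block for λ (equivalently, the smallest k with (A − λI)^k v = 0 for every generalised eigenvector v of λ).

  λ = -3: largest Jordan block has size 2, contributing (x + 3)^2

So m_A(x) = (x + 3)^2 = x^2 + 6*x + 9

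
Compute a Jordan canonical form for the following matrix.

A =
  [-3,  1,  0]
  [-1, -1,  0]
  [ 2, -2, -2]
J_2(-2) ⊕ J_1(-2)

The characteristic polynomial is
  det(x·I − A) = x^3 + 6*x^2 + 12*x + 8 = (x + 2)^3

Eigenvalues and multiplicities (the geometric multiplicity of λ is n − rank(A − λI), which equals the number of Jordan blocks for λ):
  λ = -2: algebraic multiplicity = 3, geometric multiplicity = 2

Determining the block sizes for each eigenvalue:
  λ = -2: 2 blocks summing to 3 forces exactly one block of size 2 and the rest size 1 → block sizes [2, 1]

Assembling the blocks gives a Jordan form
J =
  [-2,  1,  0]
  [ 0, -2,  0]
  [ 0,  0, -2]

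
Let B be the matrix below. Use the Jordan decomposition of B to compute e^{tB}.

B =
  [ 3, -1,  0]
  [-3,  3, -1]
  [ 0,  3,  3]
e^{tB} =
  [3*t^2*exp(3*t)/2 + exp(3*t), -t*exp(3*t), t^2*exp(3*t)/2]
  [-3*t*exp(3*t), exp(3*t), -t*exp(3*t)]
  [-9*t^2*exp(3*t)/2, 3*t*exp(3*t), -3*t^2*exp(3*t)/2 + exp(3*t)]

Strategy: write B = P · J · P⁻¹ where J is a Jordan canonical form, so e^{tB} = P · e^{tJ} · P⁻¹, and e^{tJ} can be computed block-by-block.

B has Jordan form
J =
  [3, 1, 0]
  [0, 3, 1]
  [0, 0, 3]
(up to reordering of blocks).

Per-block formulas:
  For a 3×3 Jordan block J_3(3): exp(t · J_3(3)) = e^(3t)·(I + t·N + (t^2/2)·N^2), where N is the 3×3 nilpotent shift.

After assembling e^{tJ} and conjugating by P, we get:

e^{tB} =
  [3*t^2*exp(3*t)/2 + exp(3*t), -t*exp(3*t), t^2*exp(3*t)/2]
  [-3*t*exp(3*t), exp(3*t), -t*exp(3*t)]
  [-9*t^2*exp(3*t)/2, 3*t*exp(3*t), -3*t^2*exp(3*t)/2 + exp(3*t)]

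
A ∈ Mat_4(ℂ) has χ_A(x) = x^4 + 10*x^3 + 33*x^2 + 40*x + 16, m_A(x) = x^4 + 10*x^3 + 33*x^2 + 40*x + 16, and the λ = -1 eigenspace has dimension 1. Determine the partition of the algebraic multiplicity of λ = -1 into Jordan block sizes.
Block sizes for λ = -1: [2]

Step 1 — from the characteristic polynomial, algebraic multiplicity of λ = -1 is 2. From dim ker(A − (-1)·I) = 1, there are exactly 1 Jordan blocks for λ = -1.
Step 2 — from the minimal polynomial, the factor (x + 1)^2 tells us the largest block for λ = -1 has size 2.
Step 3 — with total size 2, 1 blocks, and largest block 2, the block sizes (in nonincreasing order) are [2].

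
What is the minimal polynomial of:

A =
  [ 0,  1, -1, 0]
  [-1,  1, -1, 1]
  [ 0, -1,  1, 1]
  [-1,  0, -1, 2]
x^2 - 2*x + 1

The characteristic polynomial is χ_A(x) = (x - 1)^4, so the eigenvalues are known. The minimal polynomial is
  m_A(x) = Π_λ (x − λ)^{k_λ}
where k_λ is the size of the *largest* Jordan block for λ (equivalently, the smallest k with (A − λI)^k v = 0 for every generalised eigenvector v of λ).

  λ = 1: largest Jordan block has size 2, contributing (x − 1)^2

So m_A(x) = (x - 1)^2 = x^2 - 2*x + 1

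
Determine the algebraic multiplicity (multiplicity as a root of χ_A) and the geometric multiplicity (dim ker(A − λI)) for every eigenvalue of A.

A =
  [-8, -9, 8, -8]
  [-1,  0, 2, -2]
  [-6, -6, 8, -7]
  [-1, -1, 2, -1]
λ = -4: alg = 1, geom = 1; λ = 1: alg = 3, geom = 2

Step 1 — factor the characteristic polynomial to read off the algebraic multiplicities:
  χ_A(x) = (x - 1)^3*(x + 4)

Step 2 — compute geometric multiplicities via the rank-nullity identity g(λ) = n − rank(A − λI):
  rank(A − (-4)·I) = 3, so dim ker(A − (-4)·I) = n − 3 = 1
  rank(A − (1)·I) = 2, so dim ker(A − (1)·I) = n − 2 = 2

Summary:
  λ = -4: algebraic multiplicity = 1, geometric multiplicity = 1
  λ = 1: algebraic multiplicity = 3, geometric multiplicity = 2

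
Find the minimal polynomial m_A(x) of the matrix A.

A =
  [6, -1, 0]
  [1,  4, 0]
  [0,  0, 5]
x^2 - 10*x + 25

The characteristic polynomial is χ_A(x) = (x - 5)^3, so the eigenvalues are known. The minimal polynomial is
  m_A(x) = Π_λ (x − λ)^{k_λ}
where k_λ is the size of the *largest* Jordan block for λ (equivalently, the smallest k with (A − λI)^k v = 0 for every generalised eigenvector v of λ).

  λ = 5: largest Jordan block has size 2, contributing (x − 5)^2

So m_A(x) = (x - 5)^2 = x^2 - 10*x + 25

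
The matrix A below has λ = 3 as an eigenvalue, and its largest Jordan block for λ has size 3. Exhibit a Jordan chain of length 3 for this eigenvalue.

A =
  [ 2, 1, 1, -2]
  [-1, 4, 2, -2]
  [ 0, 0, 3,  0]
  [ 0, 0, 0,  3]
A Jordan chain for λ = 3 of length 3:
v_1 = (1, 1, 0, 0)ᵀ
v_2 = (1, 2, 0, 0)ᵀ
v_3 = (0, 0, 1, 0)ᵀ

Let N = A − (3)·I. We want v_3 with N^3 v_3 = 0 but N^2 v_3 ≠ 0; then v_{j-1} := N · v_j for j = 3, …, 2.

Pick v_3 = (0, 0, 1, 0)ᵀ.
Then v_2 = N · v_3 = (1, 2, 0, 0)ᵀ.
Then v_1 = N · v_2 = (1, 1, 0, 0)ᵀ.

Sanity check: (A − (3)·I) v_1 = (0, 0, 0, 0)ᵀ = 0. ✓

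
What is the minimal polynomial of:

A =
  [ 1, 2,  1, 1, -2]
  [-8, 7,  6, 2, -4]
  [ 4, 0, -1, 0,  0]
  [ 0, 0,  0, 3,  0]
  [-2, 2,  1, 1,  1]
x^3 - 5*x^2 + 7*x - 3

The characteristic polynomial is χ_A(x) = (x - 3)^3*(x - 1)^2, so the eigenvalues are known. The minimal polynomial is
  m_A(x) = Π_λ (x − λ)^{k_λ}
where k_λ is the size of the *largest* Jordan block for λ (equivalently, the smallest k with (A − λI)^k v = 0 for every generalised eigenvector v of λ).

  λ = 1: largest Jordan block has size 2, contributing (x − 1)^2
  λ = 3: largest Jordan block has size 1, contributing (x − 3)

So m_A(x) = (x - 3)*(x - 1)^2 = x^3 - 5*x^2 + 7*x - 3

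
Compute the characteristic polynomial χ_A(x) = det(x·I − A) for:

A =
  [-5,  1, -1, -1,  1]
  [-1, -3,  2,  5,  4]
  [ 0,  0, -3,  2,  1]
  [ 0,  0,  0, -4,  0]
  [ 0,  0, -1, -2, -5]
x^5 + 20*x^4 + 160*x^3 + 640*x^2 + 1280*x + 1024

Expanding det(x·I − A) (e.g. by cofactor expansion or by noting that A is similar to its Jordan form J, which has the same characteristic polynomial as A) gives
  χ_A(x) = x^5 + 20*x^4 + 160*x^3 + 640*x^2 + 1280*x + 1024
which factors as (x + 4)^5. The eigenvalues (with algebraic multiplicities) are λ = -4 with multiplicity 5.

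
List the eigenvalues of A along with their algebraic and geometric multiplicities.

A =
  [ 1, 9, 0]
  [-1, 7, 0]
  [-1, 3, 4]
λ = 4: alg = 3, geom = 2

Step 1 — factor the characteristic polynomial to read off the algebraic multiplicities:
  χ_A(x) = (x - 4)^3

Step 2 — compute geometric multiplicities via the rank-nullity identity g(λ) = n − rank(A − λI):
  rank(A − (4)·I) = 1, so dim ker(A − (4)·I) = n − 1 = 2

Summary:
  λ = 4: algebraic multiplicity = 3, geometric multiplicity = 2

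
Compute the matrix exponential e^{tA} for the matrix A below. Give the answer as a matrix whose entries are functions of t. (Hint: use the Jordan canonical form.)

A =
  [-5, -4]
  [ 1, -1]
e^{tA} =
  [-2*t*exp(-3*t) + exp(-3*t), -4*t*exp(-3*t)]
  [t*exp(-3*t), 2*t*exp(-3*t) + exp(-3*t)]

Strategy: write A = P · J · P⁻¹ where J is a Jordan canonical form, so e^{tA} = P · e^{tJ} · P⁻¹, and e^{tJ} can be computed block-by-block.

A has Jordan form
J =
  [-3,  1]
  [ 0, -3]
(up to reordering of blocks).

Per-block formulas:
  For a 2×2 Jordan block J_2(-3): exp(t · J_2(-3)) = e^(-3t)·(I + t·N), where N is the 2×2 nilpotent shift.

After assembling e^{tJ} and conjugating by P, we get:

e^{tA} =
  [-2*t*exp(-3*t) + exp(-3*t), -4*t*exp(-3*t)]
  [t*exp(-3*t), 2*t*exp(-3*t) + exp(-3*t)]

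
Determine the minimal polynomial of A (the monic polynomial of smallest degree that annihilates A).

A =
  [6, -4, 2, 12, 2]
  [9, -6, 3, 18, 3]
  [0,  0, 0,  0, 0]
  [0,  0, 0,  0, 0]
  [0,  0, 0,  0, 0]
x^2

The characteristic polynomial is χ_A(x) = x^5, so the eigenvalues are known. The minimal polynomial is
  m_A(x) = Π_λ (x − λ)^{k_λ}
where k_λ is the size of the *largest* Jordan block for λ (equivalently, the smallest k with (A − λI)^k v = 0 for every generalised eigenvector v of λ).

  λ = 0: largest Jordan block has size 2, contributing (x − 0)^2

So m_A(x) = x^2 = x^2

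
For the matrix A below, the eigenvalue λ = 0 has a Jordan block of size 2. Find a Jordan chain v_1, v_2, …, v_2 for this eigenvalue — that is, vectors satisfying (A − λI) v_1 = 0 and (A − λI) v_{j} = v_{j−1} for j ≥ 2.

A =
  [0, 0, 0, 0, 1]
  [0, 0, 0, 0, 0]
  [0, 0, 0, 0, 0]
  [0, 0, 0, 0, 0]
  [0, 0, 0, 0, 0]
A Jordan chain for λ = 0 of length 2:
v_1 = (1, 0, 0, 0, 0)ᵀ
v_2 = (0, 0, 0, 0, 1)ᵀ

Let N = A − (0)·I. We want v_2 with N^2 v_2 = 0 but N^1 v_2 ≠ 0; then v_{j-1} := N · v_j for j = 2, …, 2.

Pick v_2 = (0, 0, 0, 0, 1)ᵀ.
Then v_1 = N · v_2 = (1, 0, 0, 0, 0)ᵀ.

Sanity check: (A − (0)·I) v_1 = (0, 0, 0, 0, 0)ᵀ = 0. ✓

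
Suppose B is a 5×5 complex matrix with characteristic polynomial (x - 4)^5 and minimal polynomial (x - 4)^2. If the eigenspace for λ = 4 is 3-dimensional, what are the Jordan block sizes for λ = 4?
Block sizes for λ = 4: [2, 2, 1]

Step 1 — from the characteristic polynomial, algebraic multiplicity of λ = 4 is 5. From dim ker(B − (4)·I) = 3, there are exactly 3 Jordan blocks for λ = 4.
Step 2 — from the minimal polynomial, the factor (x − 4)^2 tells us the largest block for λ = 4 has size 2.
Step 3 — with total size 5, 3 blocks, and largest block 2, the block sizes (in nonincreasing order) are [2, 2, 1].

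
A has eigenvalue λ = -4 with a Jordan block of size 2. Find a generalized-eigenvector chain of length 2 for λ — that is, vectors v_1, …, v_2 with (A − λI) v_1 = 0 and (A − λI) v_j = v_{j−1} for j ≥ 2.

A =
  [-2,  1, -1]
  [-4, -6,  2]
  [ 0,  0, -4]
A Jordan chain for λ = -4 of length 2:
v_1 = (2, -4, 0)ᵀ
v_2 = (1, 0, 0)ᵀ

Let N = A − (-4)·I. We want v_2 with N^2 v_2 = 0 but N^1 v_2 ≠ 0; then v_{j-1} := N · v_j for j = 2, …, 2.

Pick v_2 = (1, 0, 0)ᵀ.
Then v_1 = N · v_2 = (2, -4, 0)ᵀ.

Sanity check: (A − (-4)·I) v_1 = (0, 0, 0)ᵀ = 0. ✓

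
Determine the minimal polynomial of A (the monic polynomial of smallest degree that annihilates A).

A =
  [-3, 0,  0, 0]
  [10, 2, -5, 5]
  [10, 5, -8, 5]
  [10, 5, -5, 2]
x^2 + x - 6

The characteristic polynomial is χ_A(x) = (x - 2)*(x + 3)^3, so the eigenvalues are known. The minimal polynomial is
  m_A(x) = Π_λ (x − λ)^{k_λ}
where k_λ is the size of the *largest* Jordan block for λ (equivalently, the smallest k with (A − λI)^k v = 0 for every generalised eigenvector v of λ).

  λ = -3: largest Jordan block has size 1, contributing (x + 3)
  λ = 2: largest Jordan block has size 1, contributing (x − 2)

So m_A(x) = (x - 2)*(x + 3) = x^2 + x - 6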